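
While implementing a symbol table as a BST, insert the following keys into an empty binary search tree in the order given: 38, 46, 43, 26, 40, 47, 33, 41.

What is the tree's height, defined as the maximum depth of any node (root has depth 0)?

Insert 38: tree is empty, so 38 becomes the root.
Insert 46: 46 > 38 → go right. Place as right child of 38.
Insert 43: 43 > 38 → go right; 43 < 46 → go left. Place as left child of 46.
Insert 26: 26 < 38 → go left. Place as left child of 38.
Insert 40: 40 > 38 → go right; 40 < 46 → go left; 40 < 43 → go left. Place as left child of 43.
Insert 47: 47 > 38 → go right; 47 > 46 → go right. Place as right child of 46.
Insert 33: 33 < 38 → go left; 33 > 26 → go right. Place as right child of 26.
Insert 41: 41 > 38 → go right; 41 < 46 → go left; 41 < 43 → go left; 41 > 40 → go right. Place as right child of 40.

The deepest node is 41 at depth 4.

4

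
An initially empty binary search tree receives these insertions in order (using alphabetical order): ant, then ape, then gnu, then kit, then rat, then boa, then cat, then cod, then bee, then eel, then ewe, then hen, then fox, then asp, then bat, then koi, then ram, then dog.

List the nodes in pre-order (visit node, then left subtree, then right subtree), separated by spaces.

ant ape gnu boa bee asp bat cat cod eel dog ewe fox kit hen rat koi ram

Insert ant: tree is empty, so ant becomes the root.
Insert ape: ape > ant → go right. Place as right child of ant.
Insert gnu: gnu > ant → go right; gnu > ape → go right. Place as right child of ape.
Insert kit: kit > ant → go right; kit > ape → go right; kit > gnu → go right. Place as right child of gnu.
Insert rat: rat > ant → go right; rat > ape → go right; rat > gnu → go right; rat > kit → go right. Place as right child of kit.
Insert boa: boa > ant → go right; boa > ape → go right; boa < gnu → go left. Place as left child of gnu.
Insert cat: cat > ant → go right; cat > ape → go right; cat < gnu → go left; cat > boa → go right. Place as right child of boa.
Insert cod: cod > ant → go right; cod > ape → go right; cod < gnu → go left; cod > boa → go right; cod > cat → go right. Place as right child of cat.
Insert bee: bee > ant → go right; bee > ape → go right; bee < gnu → go left; bee < boa → go left. Place as left child of boa.
Insert eel: eel > ant → go right; eel > ape → go right; eel < gnu → go left; eel > boa → go right; eel > cat → go right; eel > cod → go right. Place as right child of cod.
Insert ewe: ewe > ant → go right; ewe > ape → go right; ewe < gnu → go left; ewe > boa → go right; ewe > cat → go right; ewe > cod → go right; ewe > eel → go right. Place as right child of eel.
Insert hen: hen > ant → go right; hen > ape → go right; hen > gnu → go right; hen < kit → go left. Place as left child of kit.
Insert fox: fox > ant → go right; fox > ape → go right; fox < gnu → go left; fox > boa → go right; fox > cat → go right; fox > cod → go right; fox > eel → go right; fox > ewe → go right. Place as right child of ewe.
Insert asp: asp > ant → go right; asp > ape → go right; asp < gnu → go left; asp < boa → go left; asp < bee → go left. Place as left child of bee.
Insert bat: bat > ant → go right; bat > ape → go right; bat < gnu → go left; bat < boa → go left; bat < bee → go left; bat > asp → go right. Place as right child of asp.
Insert koi: koi > ant → go right; koi > ape → go right; koi > gnu → go right; koi > kit → go right; koi < rat → go left. Place as left child of rat.
Insert ram: ram > ant → go right; ram > ape → go right; ram > gnu → go right; ram > kit → go right; ram < rat → go left; ram > koi → go right. Place as right child of koi.
Insert dog: dog > ant → go right; dog > ape → go right; dog < gnu → go left; dog > boa → go right; dog > cat → go right; dog > cod → go right; dog < eel → go left. Place as left child of eel.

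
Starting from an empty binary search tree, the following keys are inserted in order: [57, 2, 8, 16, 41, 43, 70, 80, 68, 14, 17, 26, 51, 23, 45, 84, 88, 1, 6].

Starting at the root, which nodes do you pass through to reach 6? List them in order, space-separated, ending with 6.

57: root
2: left child of 57 (depth 1)
8: right child of 2 (depth 2)
16: right child of 8 (depth 3)
41: right child of 16 (depth 4)
43: right child of 41 (depth 5)
70: right child of 57 (depth 1)
80: right child of 70 (depth 2)
68: left child of 70 (depth 2)
14: left child of 16 (depth 4)
17: left child of 41 (depth 5)
26: right child of 17 (depth 6)
51: right child of 43 (depth 6)
23: left child of 26 (depth 7)
45: left child of 51 (depth 7)
84: right child of 80 (depth 3)
88: right child of 84 (depth 4)
1: left child of 2 (depth 2)
6: left child of 8 (depth 3)

57 2 8 6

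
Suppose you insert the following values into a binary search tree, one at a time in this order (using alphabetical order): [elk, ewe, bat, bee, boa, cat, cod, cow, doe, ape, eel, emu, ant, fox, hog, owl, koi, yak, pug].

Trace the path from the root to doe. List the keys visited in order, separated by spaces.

Insert elk: tree is empty, so elk becomes the root.
Insert ewe: ewe > elk → go right. Place as right child of elk.
Insert bat: bat < elk → go left. Place as left child of elk.
Insert bee: bee < elk → go left; bee > bat → go right. Place as right child of bat.
Insert boa: boa < elk → go left; boa > bat → go right; boa > bee → go right. Place as right child of bee.
Insert cat: cat < elk → go left; cat > bat → go right; cat > bee → go right; cat > boa → go right. Place as right child of boa.
Insert cod: cod < elk → go left; cod > bat → go right; cod > bee → go right; cod > boa → go right; cod > cat → go right. Place as right child of cat.
Insert cow: cow < elk → go left; cow > bat → go right; cow > bee → go right; cow > boa → go right; cow > cat → go right; cow > cod → go right. Place as right child of cod.
Insert doe: doe < elk → go left; doe > bat → go right; doe > bee → go right; doe > boa → go right; doe > cat → go right; doe > cod → go right; doe > cow → go right. Place as right child of cow.
Insert ape: ape < elk → go left; ape < bat → go left. Place as left child of bat.
Insert eel: eel < elk → go left; eel > bat → go right; eel > bee → go right; eel > boa → go right; eel > cat → go right; eel > cod → go right; eel > cow → go right; eel > doe → go right. Place as right child of doe.
Insert emu: emu > elk → go right; emu < ewe → go left. Place as left child of ewe.
Insert ant: ant < elk → go left; ant < bat → go left; ant < ape → go left. Place as left child of ape.
Insert fox: fox > elk → go right; fox > ewe → go right. Place as right child of ewe.
Insert hog: hog > elk → go right; hog > ewe → go right; hog > fox → go right. Place as right child of fox.
Insert owl: owl > elk → go right; owl > ewe → go right; owl > fox → go right; owl > hog → go right. Place as right child of hog.
Insert koi: koi > elk → go right; koi > ewe → go right; koi > fox → go right; koi > hog → go right; koi < owl → go left. Place as left child of owl.
Insert yak: yak > elk → go right; yak > ewe → go right; yak > fox → go right; yak > hog → go right; yak > owl → go right. Place as right child of owl.
Insert pug: pug > elk → go right; pug > ewe → go right; pug > fox → go right; pug > hog → go right; pug > owl → go right; pug < yak → go left. Place as left child of yak.

elk bat bee boa cat cod cow doe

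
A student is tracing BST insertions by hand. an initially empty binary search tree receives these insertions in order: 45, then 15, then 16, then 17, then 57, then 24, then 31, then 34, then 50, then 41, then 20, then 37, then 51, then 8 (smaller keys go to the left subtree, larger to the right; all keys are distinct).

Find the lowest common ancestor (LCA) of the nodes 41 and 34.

34

Insert 45: tree is empty, so 45 becomes the root.
Insert 15: 15 < 45 → go left. Place as left child of 45.
Insert 16: 16 < 45 → go left; 16 > 15 → go right. Place as right child of 15.
Insert 17: 17 < 45 → go left; 17 > 15 → go right; 17 > 16 → go right. Place as right child of 16.
Insert 57: 57 > 45 → go right. Place as right child of 45.
Insert 24: 24 < 45 → go left; 24 > 15 → go right; 24 > 16 → go right; 24 > 17 → go right. Place as right child of 17.
Insert 31: 31 < 45 → go left; 31 > 15 → go right; 31 > 16 → go right; 31 > 17 → go right; 31 > 24 → go right. Place as right child of 24.
Insert 34: 34 < 45 → go left; 34 > 15 → go right; 34 > 16 → go right; 34 > 17 → go right; 34 > 24 → go right; 34 > 31 → go right. Place as right child of 31.
Insert 50: 50 > 45 → go right; 50 < 57 → go left. Place as left child of 57.
Insert 41: 41 < 45 → go left; 41 > 15 → go right; 41 > 16 → go right; 41 > 17 → go right; 41 > 24 → go right; 41 > 31 → go right; 41 > 34 → go right. Place as right child of 34.
Insert 20: 20 < 45 → go left; 20 > 15 → go right; 20 > 16 → go right; 20 > 17 → go right; 20 < 24 → go left. Place as left child of 24.
Insert 37: 37 < 45 → go left; 37 > 15 → go right; 37 > 16 → go right; 37 > 17 → go right; 37 > 24 → go right; 37 > 31 → go right; 37 > 34 → go right; 37 < 41 → go left. Place as left child of 41.
Insert 51: 51 > 45 → go right; 51 < 57 → go left; 51 > 50 → go right. Place as right child of 50.
Insert 8: 8 < 45 → go left; 8 < 15 → go left. Place as left child of 15.

Path to 41: 45 → 15 → 16 → 17 → 24 → 31 → 34 → 41
Path to 34: 45 → 15 → 16 → 17 → 24 → 31 → 34
34 lies on both paths and is an ancestor of the other node.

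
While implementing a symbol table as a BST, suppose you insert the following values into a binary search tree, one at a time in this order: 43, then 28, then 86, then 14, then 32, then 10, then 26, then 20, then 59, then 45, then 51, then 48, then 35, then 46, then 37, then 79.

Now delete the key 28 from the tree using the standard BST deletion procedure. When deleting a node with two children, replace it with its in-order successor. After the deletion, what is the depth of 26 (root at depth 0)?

Insert 43: tree is empty, so 43 becomes the root.
Insert 28: 28 < 43 → go left. Place as left child of 43.
Insert 86: 86 > 43 → go right. Place as right child of 43.
Insert 14: 14 < 43 → go left; 14 < 28 → go left. Place as left child of 28.
Insert 32: 32 < 43 → go left; 32 > 28 → go right. Place as right child of 28.
Insert 10: 10 < 43 → go left; 10 < 28 → go left; 10 < 14 → go left. Place as left child of 14.
Insert 26: 26 < 43 → go left; 26 < 28 → go left; 26 > 14 → go right. Place as right child of 14.
Insert 20: 20 < 43 → go left; 20 < 28 → go left; 20 > 14 → go right; 20 < 26 → go left. Place as left child of 26.
Insert 59: 59 > 43 → go right; 59 < 86 → go left. Place as left child of 86.
Insert 45: 45 > 43 → go right; 45 < 86 → go left; 45 < 59 → go left. Place as left child of 59.
Insert 51: 51 > 43 → go right; 51 < 86 → go left; 51 < 59 → go left; 51 > 45 → go right. Place as right child of 45.
Insert 48: 48 > 43 → go right; 48 < 86 → go left; 48 < 59 → go left; 48 > 45 → go right; 48 < 51 → go left. Place as left child of 51.
Insert 35: 35 < 43 → go left; 35 > 28 → go right; 35 > 32 → go right. Place as right child of 32.
Insert 46: 46 > 43 → go right; 46 < 86 → go left; 46 < 59 → go left; 46 > 45 → go right; 46 < 51 → go left; 46 < 48 → go left. Place as left child of 48.
Insert 37: 37 < 43 → go left; 37 > 28 → go right; 37 > 32 → go right; 37 > 35 → go right. Place as right child of 35.
Insert 79: 79 > 43 → go right; 79 < 86 → go left; 79 > 59 → go right. Place as right child of 59.

Delete 28 (two children — replace with in-order successor).
After deletion, path to 26: 43 → 32 → 14 → 26.

3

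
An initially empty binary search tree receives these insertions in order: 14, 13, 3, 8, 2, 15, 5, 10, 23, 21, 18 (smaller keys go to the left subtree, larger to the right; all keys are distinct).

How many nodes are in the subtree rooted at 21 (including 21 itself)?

Insert 14: tree is empty, so 14 becomes the root.
Insert 13: 13 < 14 → go left. Place as left child of 14.
Insert 3: 3 < 14 → go left; 3 < 13 → go left. Place as left child of 13.
Insert 8: 8 < 14 → go left; 8 < 13 → go left; 8 > 3 → go right. Place as right child of 3.
Insert 2: 2 < 14 → go left; 2 < 13 → go left; 2 < 3 → go left. Place as left child of 3.
Insert 15: 15 > 14 → go right. Place as right child of 14.
Insert 5: 5 < 14 → go left; 5 < 13 → go left; 5 > 3 → go right; 5 < 8 → go left. Place as left child of 8.
Insert 10: 10 < 14 → go left; 10 < 13 → go left; 10 > 3 → go right; 10 > 8 → go right. Place as right child of 8.
Insert 23: 23 > 14 → go right; 23 > 15 → go right. Place as right child of 15.
Insert 21: 21 > 14 → go right; 21 > 15 → go right; 21 < 23 → go left. Place as left child of 23.
Insert 18: 18 > 14 → go right; 18 > 15 → go right; 18 < 23 → go left; 18 < 21 → go left. Place as left child of 21.

Subtree rooted at 21 contains: 21, 18 — 2 nodes.

2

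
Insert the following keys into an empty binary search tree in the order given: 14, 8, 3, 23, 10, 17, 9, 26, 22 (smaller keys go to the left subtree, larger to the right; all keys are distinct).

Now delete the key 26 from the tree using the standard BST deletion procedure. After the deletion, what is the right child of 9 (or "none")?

Resulting structure (node: left, right):
  14: L=8, R=23
  8: L=3, R=10
  3: L=–, R=–
  23: L=17, R=26
  10: L=9, R=–
  17: L=–, R=22
  9: L=–, R=–
  26: L=–, R=–
  22: L=–, R=–

Delete 26 (at most one child — splice it out).
After deletion, 9's right child: none.

none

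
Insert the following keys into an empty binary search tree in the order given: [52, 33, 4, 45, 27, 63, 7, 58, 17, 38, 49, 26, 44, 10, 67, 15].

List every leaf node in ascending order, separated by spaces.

15 26 44 49 58 67

Resulting structure (node: left, right):
  52: L=33, R=63
  33: L=4, R=45
  4: L=–, R=27
  45: L=38, R=49
  27: L=7, R=–
  63: L=58, R=67
  7: L=–, R=17
  58: L=–, R=–
  17: L=10, R=26
  38: L=–, R=44
  49: L=–, R=–
  26: L=–, R=–
  44: L=–, R=–
  10: L=–, R=15
  67: L=–, R=–
  15: L=–, R=–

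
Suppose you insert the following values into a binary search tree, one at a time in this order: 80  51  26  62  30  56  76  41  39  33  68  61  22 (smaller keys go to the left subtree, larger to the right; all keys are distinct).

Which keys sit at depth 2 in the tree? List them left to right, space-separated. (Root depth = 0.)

80: root
51: left child of 80 (depth 1)
26: left child of 51 (depth 2)
62: right child of 51 (depth 2)
30: right child of 26 (depth 3)
56: left child of 62 (depth 3)
76: right child of 62 (depth 3)
41: right child of 30 (depth 4)
39: left child of 41 (depth 5)
33: left child of 39 (depth 6)
68: left child of 76 (depth 4)
61: right child of 56 (depth 4)
22: left child of 26 (depth 3)

26 62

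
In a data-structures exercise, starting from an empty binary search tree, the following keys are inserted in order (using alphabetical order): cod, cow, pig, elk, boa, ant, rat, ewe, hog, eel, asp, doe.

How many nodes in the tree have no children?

cod: root
cow: right child of cod (depth 1)
pig: right child of cow (depth 2)
elk: left child of pig (depth 3)
boa: left child of cod (depth 1)
ant: left child of boa (depth 2)
rat: right child of pig (depth 3)
ewe: right child of elk (depth 4)
hog: right child of ewe (depth 5)
eel: left child of elk (depth 4)
asp: right child of ant (depth 3)
doe: left child of eel (depth 5)

Leaves: asp, doe, hog, rat — 4 in total.

4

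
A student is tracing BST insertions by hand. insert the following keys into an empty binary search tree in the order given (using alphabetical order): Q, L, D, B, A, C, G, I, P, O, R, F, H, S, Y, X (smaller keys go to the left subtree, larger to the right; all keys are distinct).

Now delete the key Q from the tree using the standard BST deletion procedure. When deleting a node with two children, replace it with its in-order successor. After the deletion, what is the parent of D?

L

Q: root
L: left child of Q (depth 1)
D: left child of L (depth 2)
B: left child of D (depth 3)
A: left child of B (depth 4)
C: right child of B (depth 4)
G: right child of D (depth 3)
I: right child of G (depth 4)
P: right child of L (depth 2)
O: left child of P (depth 3)
R: right child of Q (depth 1)
F: left child of G (depth 4)
H: left child of I (depth 5)
S: right child of R (depth 2)
Y: right child of S (depth 3)
X: left child of Y (depth 4)

Delete Q (two children — replace with in-order successor).
After deletion, D's parent is L.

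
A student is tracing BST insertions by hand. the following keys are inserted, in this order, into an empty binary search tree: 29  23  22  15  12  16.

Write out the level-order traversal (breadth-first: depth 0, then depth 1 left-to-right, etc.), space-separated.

29 23 22 15 12 16

Insert 29: tree is empty, so 29 becomes the root.
Insert 23: 23 < 29 → go left. Place as left child of 29.
Insert 22: 22 < 29 → go left; 22 < 23 → go left. Place as left child of 23.
Insert 15: 15 < 29 → go left; 15 < 23 → go left; 15 < 22 → go left. Place as left child of 22.
Insert 12: 12 < 29 → go left; 12 < 23 → go left; 12 < 22 → go left; 12 < 15 → go left. Place as left child of 15.
Insert 16: 16 < 29 → go left; 16 < 23 → go left; 16 < 22 → go left; 16 > 15 → go right. Place as right child of 15.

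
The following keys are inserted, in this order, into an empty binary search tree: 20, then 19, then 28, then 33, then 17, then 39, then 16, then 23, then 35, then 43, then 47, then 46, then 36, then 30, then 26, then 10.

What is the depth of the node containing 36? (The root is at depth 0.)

5

20: root
19: left child of 20 (depth 1)
28: right child of 20 (depth 1)
33: right child of 28 (depth 2)
17: left child of 19 (depth 2)
39: right child of 33 (depth 3)
16: left child of 17 (depth 3)
23: left child of 28 (depth 2)
35: left child of 39 (depth 4)
43: right child of 39 (depth 4)
47: right child of 43 (depth 5)
46: left child of 47 (depth 6)
36: right child of 35 (depth 5)
30: left child of 33 (depth 3)
26: right child of 23 (depth 3)
10: left child of 16 (depth 4)

Path to 36: 20 → 28 → 33 → 39 → 35 → 36, which is 5 edges.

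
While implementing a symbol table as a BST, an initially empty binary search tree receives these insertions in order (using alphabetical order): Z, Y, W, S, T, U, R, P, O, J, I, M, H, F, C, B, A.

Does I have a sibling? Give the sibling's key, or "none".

M

Resulting structure (node: left, right):
  Z: L=Y, R=–
  Y: L=W, R=–
  W: L=S, R=–
  S: L=R, R=T
  T: L=–, R=U
  U: L=–, R=–
  R: L=P, R=–
  P: L=O, R=–
  O: L=J, R=–
  J: L=I, R=M
  I: L=H, R=–
  M: L=–, R=–
  H: L=F, R=–
  F: L=C, R=–
  C: L=B, R=–
  B: L=A, R=–
  A: L=–, R=–

I's parent is J; the other child of J is M.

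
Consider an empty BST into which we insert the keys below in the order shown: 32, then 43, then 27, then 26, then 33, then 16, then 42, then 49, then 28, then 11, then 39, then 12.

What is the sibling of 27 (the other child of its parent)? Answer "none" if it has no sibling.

43

Resulting structure (node: left, right):
  32: L=27, R=43
  43: L=33, R=49
  27: L=26, R=28
  26: L=16, R=–
  33: L=–, R=42
  16: L=11, R=–
  42: L=39, R=–
  49: L=–, R=–
  28: L=–, R=–
  11: L=–, R=12
  39: L=–, R=–
  12: L=–, R=–

27's parent is 32; the other child of 32 is 43.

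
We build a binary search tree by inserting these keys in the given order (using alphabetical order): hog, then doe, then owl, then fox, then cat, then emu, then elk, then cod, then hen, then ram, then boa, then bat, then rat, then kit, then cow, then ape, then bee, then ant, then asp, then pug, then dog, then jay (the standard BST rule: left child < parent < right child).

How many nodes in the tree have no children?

9

hog: root
doe: left child of hog (depth 1)
owl: right child of hog (depth 1)
fox: right child of doe (depth 2)
cat: left child of doe (depth 2)
emu: left child of fox (depth 3)
elk: left child of emu (depth 4)
cod: right child of cat (depth 3)
hen: right child of fox (depth 3)
ram: right child of owl (depth 2)
boa: left child of cat (depth 3)
bat: left child of boa (depth 4)
rat: right child of ram (depth 3)
kit: left child of owl (depth 2)
cow: right child of cod (depth 4)
ape: left child of bat (depth 5)
bee: right child of bat (depth 5)
ant: left child of ape (depth 6)
asp: right child of ape (depth 6)
pug: left child of ram (depth 3)
dog: left child of elk (depth 5)
jay: left child of kit (depth 3)

Leaves: ant, asp, bee, cow, dog, hen, jay, pug, rat — 9 in total.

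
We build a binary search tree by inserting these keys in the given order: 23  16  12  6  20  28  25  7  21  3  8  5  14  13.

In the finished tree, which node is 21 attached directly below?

23: root
16: left child of 23 (depth 1)
12: left child of 16 (depth 2)
6: left child of 12 (depth 3)
20: right child of 16 (depth 2)
28: right child of 23 (depth 1)
25: left child of 28 (depth 2)
7: right child of 6 (depth 4)
21: right child of 20 (depth 3)
3: left child of 6 (depth 4)
8: right child of 7 (depth 5)
5: right child of 3 (depth 5)
14: right child of 12 (depth 3)
13: left child of 14 (depth 4)

20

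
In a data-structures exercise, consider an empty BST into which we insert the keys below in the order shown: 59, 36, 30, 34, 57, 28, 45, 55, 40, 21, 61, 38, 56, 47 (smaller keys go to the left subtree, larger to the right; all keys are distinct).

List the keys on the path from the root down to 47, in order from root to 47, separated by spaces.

59 36 57 45 55 47

59: root
36: left child of 59 (depth 1)
30: left child of 36 (depth 2)
34: right child of 30 (depth 3)
57: right child of 36 (depth 2)
28: left child of 30 (depth 3)
45: left child of 57 (depth 3)
55: right child of 45 (depth 4)
40: left child of 45 (depth 4)
21: left child of 28 (depth 4)
61: right child of 59 (depth 1)
38: left child of 40 (depth 5)
56: right child of 55 (depth 5)
47: left child of 55 (depth 5)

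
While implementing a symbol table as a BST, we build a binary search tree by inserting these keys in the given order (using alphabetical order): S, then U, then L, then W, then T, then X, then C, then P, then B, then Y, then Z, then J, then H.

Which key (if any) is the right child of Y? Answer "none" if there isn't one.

Resulting structure (node: left, right):
  S: L=L, R=U
  U: L=T, R=W
  L: L=C, R=P
  W: L=–, R=X
  T: L=–, R=–
  X: L=–, R=Y
  C: L=B, R=J
  P: L=–, R=–
  B: L=–, R=–
  Y: L=–, R=Z
  Z: L=–, R=–
  J: L=H, R=–
  H: L=–, R=–

Z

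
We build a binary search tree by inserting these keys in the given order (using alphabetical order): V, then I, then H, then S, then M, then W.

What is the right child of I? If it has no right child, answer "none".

S

V: root
I: left child of V (depth 1)
H: left child of I (depth 2)
S: right child of I (depth 2)
M: left child of S (depth 3)
W: right child of V (depth 1)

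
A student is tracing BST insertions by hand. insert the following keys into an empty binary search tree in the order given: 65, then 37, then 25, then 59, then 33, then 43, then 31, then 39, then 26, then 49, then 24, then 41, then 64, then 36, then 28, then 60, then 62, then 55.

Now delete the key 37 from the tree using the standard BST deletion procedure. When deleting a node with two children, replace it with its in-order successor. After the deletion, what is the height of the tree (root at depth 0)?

Resulting structure (node: left, right):
  65: L=37, R=–
  37: L=25, R=59
  25: L=24, R=33
  59: L=43, R=64
  33: L=31, R=36
  43: L=39, R=49
  31: L=26, R=–
  39: L=–, R=41
  26: L=–, R=28
  49: L=–, R=55
  24: L=–, R=–
  41: L=–, R=–
  64: L=60, R=–
  36: L=–, R=–
  28: L=–, R=–
  60: L=–, R=62
  62: L=–, R=–
  55: L=–, R=–

Delete 37 (two children — replace with in-order successor).
After deletion, deepest node is 28 at depth 6.

6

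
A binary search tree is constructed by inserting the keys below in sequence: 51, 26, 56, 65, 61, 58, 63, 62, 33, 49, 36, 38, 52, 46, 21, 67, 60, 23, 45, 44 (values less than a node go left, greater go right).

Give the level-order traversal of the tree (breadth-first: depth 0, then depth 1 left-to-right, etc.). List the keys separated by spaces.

51: root
26: left child of 51 (depth 1)
56: right child of 51 (depth 1)
65: right child of 56 (depth 2)
61: left child of 65 (depth 3)
58: left child of 61 (depth 4)
63: right child of 61 (depth 4)
62: left child of 63 (depth 5)
33: right child of 26 (depth 2)
49: right child of 33 (depth 3)
36: left child of 49 (depth 4)
38: right child of 36 (depth 5)
52: left child of 56 (depth 2)
46: right child of 38 (depth 6)
21: left child of 26 (depth 2)
67: right child of 65 (depth 3)
60: right child of 58 (depth 5)
23: right child of 21 (depth 3)
45: left child of 46 (depth 7)
44: left child of 45 (depth 8)

51 26 56 21 33 52 65 23 49 61 67 36 58 63 38 60 62 46 45 44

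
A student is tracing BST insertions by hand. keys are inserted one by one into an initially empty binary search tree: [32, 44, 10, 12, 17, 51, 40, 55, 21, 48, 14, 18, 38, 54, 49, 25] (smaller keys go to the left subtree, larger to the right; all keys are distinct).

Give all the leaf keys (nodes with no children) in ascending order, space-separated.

32: root
44: right child of 32 (depth 1)
10: left child of 32 (depth 1)
12: right child of 10 (depth 2)
17: right child of 12 (depth 3)
51: right child of 44 (depth 2)
40: left child of 44 (depth 2)
55: right child of 51 (depth 3)
21: right child of 17 (depth 4)
48: left child of 51 (depth 3)
14: left child of 17 (depth 4)
18: left child of 21 (depth 5)
38: left child of 40 (depth 3)
54: left child of 55 (depth 4)
49: right child of 48 (depth 4)
25: right child of 21 (depth 5)

14 18 25 38 49 54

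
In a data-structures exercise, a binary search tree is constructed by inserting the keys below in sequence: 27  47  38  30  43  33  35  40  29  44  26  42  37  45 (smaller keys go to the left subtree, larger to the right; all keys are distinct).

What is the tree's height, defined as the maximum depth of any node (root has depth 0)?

6

Resulting structure (node: left, right):
  27: L=26, R=47
  47: L=38, R=–
  38: L=30, R=43
  30: L=29, R=33
  43: L=40, R=44
  33: L=–, R=35
  35: L=–, R=37
  40: L=–, R=42
  29: L=–, R=–
  44: L=–, R=45
  26: L=–, R=–
  42: L=–, R=–
  37: L=–, R=–
  45: L=–, R=–

The deepest node is 37 at depth 6.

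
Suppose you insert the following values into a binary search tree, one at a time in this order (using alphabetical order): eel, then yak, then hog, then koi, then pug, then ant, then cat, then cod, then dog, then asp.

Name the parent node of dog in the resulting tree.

cod

eel: root
yak: right child of eel (depth 1)
hog: left child of yak (depth 2)
koi: right child of hog (depth 3)
pug: right child of koi (depth 4)
ant: left child of eel (depth 1)
cat: right child of ant (depth 2)
cod: right child of cat (depth 3)
dog: right child of cod (depth 4)
asp: left child of cat (depth 3)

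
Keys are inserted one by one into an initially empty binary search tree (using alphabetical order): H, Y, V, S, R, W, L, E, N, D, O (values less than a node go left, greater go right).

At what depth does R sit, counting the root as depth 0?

Insert H: tree is empty, so H becomes the root.
Insert Y: Y > H → go right. Place as right child of H.
Insert V: V > H → go right; V < Y → go left. Place as left child of Y.
Insert S: S > H → go right; S < Y → go left; S < V → go left. Place as left child of V.
Insert R: R > H → go right; R < Y → go left; R < V → go left; R < S → go left. Place as left child of S.
Insert W: W > H → go right; W < Y → go left; W > V → go right. Place as right child of V.
Insert L: L > H → go right; L < Y → go left; L < V → go left; L < S → go left; L < R → go left. Place as left child of R.
Insert E: E < H → go left. Place as left child of H.
Insert N: N > H → go right; N < Y → go left; N < V → go left; N < S → go left; N < R → go left; N > L → go right. Place as right child of L.
Insert D: D < H → go left; D < E → go left. Place as left child of E.
Insert O: O > H → go right; O < Y → go left; O < V → go left; O < S → go left; O < R → go left; O > L → go right; O > N → go right. Place as right child of N.

Path to R: H → Y → V → S → R, which is 4 edges.

4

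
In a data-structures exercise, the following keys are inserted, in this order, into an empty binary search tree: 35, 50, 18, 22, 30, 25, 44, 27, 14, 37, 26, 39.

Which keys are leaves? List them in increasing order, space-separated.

35: root
50: right child of 35 (depth 1)
18: left child of 35 (depth 1)
22: right child of 18 (depth 2)
30: right child of 22 (depth 3)
25: left child of 30 (depth 4)
44: left child of 50 (depth 2)
27: right child of 25 (depth 5)
14: left child of 18 (depth 2)
37: left child of 44 (depth 3)
26: left child of 27 (depth 6)
39: right child of 37 (depth 4)

14 26 39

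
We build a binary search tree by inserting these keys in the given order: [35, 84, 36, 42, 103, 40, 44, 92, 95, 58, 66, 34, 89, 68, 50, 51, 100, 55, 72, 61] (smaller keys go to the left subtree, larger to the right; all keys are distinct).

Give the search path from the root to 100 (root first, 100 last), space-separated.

35 84 103 92 95 100

35: root
84: right child of 35 (depth 1)
36: left child of 84 (depth 2)
42: right child of 36 (depth 3)
103: right child of 84 (depth 2)
40: left child of 42 (depth 4)
44: right child of 42 (depth 4)
92: left child of 103 (depth 3)
95: right child of 92 (depth 4)
58: right child of 44 (depth 5)
66: right child of 58 (depth 6)
34: left child of 35 (depth 1)
89: left child of 92 (depth 4)
68: right child of 66 (depth 7)
50: left child of 58 (depth 6)
51: right child of 50 (depth 7)
100: right child of 95 (depth 5)
55: right child of 51 (depth 8)
72: right child of 68 (depth 8)
61: left child of 66 (depth 7)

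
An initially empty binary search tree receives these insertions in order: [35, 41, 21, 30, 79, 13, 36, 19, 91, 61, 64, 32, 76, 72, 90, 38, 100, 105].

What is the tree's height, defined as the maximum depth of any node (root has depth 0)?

6

Insert 35: tree is empty, so 35 becomes the root.
Insert 41: 41 > 35 → go right. Place as right child of 35.
Insert 21: 21 < 35 → go left. Place as left child of 35.
Insert 30: 30 < 35 → go left; 30 > 21 → go right. Place as right child of 21.
Insert 79: 79 > 35 → go right; 79 > 41 → go right. Place as right child of 41.
Insert 13: 13 < 35 → go left; 13 < 21 → go left. Place as left child of 21.
Insert 36: 36 > 35 → go right; 36 < 41 → go left. Place as left child of 41.
Insert 19: 19 < 35 → go left; 19 < 21 → go left; 19 > 13 → go right. Place as right child of 13.
Insert 91: 91 > 35 → go right; 91 > 41 → go right; 91 > 79 → go right. Place as right child of 79.
Insert 61: 61 > 35 → go right; 61 > 41 → go right; 61 < 79 → go left. Place as left child of 79.
Insert 64: 64 > 35 → go right; 64 > 41 → go right; 64 < 79 → go left; 64 > 61 → go right. Place as right child of 61.
Insert 32: 32 < 35 → go left; 32 > 21 → go right; 32 > 30 → go right. Place as right child of 30.
Insert 76: 76 > 35 → go right; 76 > 41 → go right; 76 < 79 → go left; 76 > 61 → go right; 76 > 64 → go right. Place as right child of 64.
Insert 72: 72 > 35 → go right; 72 > 41 → go right; 72 < 79 → go left; 72 > 61 → go right; 72 > 64 → go right; 72 < 76 → go left. Place as left child of 76.
Insert 90: 90 > 35 → go right; 90 > 41 → go right; 90 > 79 → go right; 90 < 91 → go left. Place as left child of 91.
Insert 38: 38 > 35 → go right; 38 < 41 → go left; 38 > 36 → go right. Place as right child of 36.
Insert 100: 100 > 35 → go right; 100 > 41 → go right; 100 > 79 → go right; 100 > 91 → go right. Place as right child of 91.
Insert 105: 105 > 35 → go right; 105 > 41 → go right; 105 > 79 → go right; 105 > 91 → go right; 105 > 100 → go right. Place as right child of 100.

The deepest node is 72 at depth 6.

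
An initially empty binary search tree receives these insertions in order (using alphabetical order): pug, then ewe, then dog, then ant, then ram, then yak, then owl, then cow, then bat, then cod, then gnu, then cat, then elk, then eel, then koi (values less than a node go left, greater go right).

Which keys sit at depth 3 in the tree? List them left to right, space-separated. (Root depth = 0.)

pug: root
ewe: left child of pug (depth 1)
dog: left child of ewe (depth 2)
ant: left child of dog (depth 3)
ram: right child of pug (depth 1)
yak: right child of ram (depth 2)
owl: right child of ewe (depth 2)
cow: right child of ant (depth 4)
bat: left child of cow (depth 5)
cod: right child of bat (depth 6)
gnu: left child of owl (depth 3)
cat: left child of cod (depth 7)
elk: right child of dog (depth 3)
eel: left child of elk (depth 4)
koi: right child of gnu (depth 4)

ant elk gnu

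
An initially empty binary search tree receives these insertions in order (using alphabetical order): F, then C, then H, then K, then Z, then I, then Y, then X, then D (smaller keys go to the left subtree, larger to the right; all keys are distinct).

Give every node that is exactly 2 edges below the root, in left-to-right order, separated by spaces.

D K

Resulting structure (node: left, right):
  F: L=C, R=H
  C: L=–, R=D
  H: L=–, R=K
  K: L=I, R=Z
  Z: L=Y, R=–
  I: L=–, R=–
  Y: L=X, R=–
  X: L=–, R=–
  D: L=–, R=–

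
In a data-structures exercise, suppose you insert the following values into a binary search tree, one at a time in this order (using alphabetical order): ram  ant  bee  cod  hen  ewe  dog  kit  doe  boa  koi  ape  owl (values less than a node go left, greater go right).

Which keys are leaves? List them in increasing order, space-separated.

ape boa doe owl

ram: root
ant: left child of ram (depth 1)
bee: right child of ant (depth 2)
cod: right child of bee (depth 3)
hen: right child of cod (depth 4)
ewe: left child of hen (depth 5)
dog: left child of ewe (depth 6)
kit: right child of hen (depth 5)
doe: left child of dog (depth 7)
boa: left child of cod (depth 4)
koi: right child of kit (depth 6)
ape: left child of bee (depth 3)
owl: right child of koi (depth 7)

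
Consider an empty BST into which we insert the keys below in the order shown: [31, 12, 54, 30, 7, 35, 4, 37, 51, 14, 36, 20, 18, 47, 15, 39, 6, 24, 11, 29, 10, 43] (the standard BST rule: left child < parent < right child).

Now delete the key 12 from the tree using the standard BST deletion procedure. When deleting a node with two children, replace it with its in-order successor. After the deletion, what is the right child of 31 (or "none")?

31: root
12: left child of 31 (depth 1)
54: right child of 31 (depth 1)
30: right child of 12 (depth 2)
7: left child of 12 (depth 2)
35: left child of 54 (depth 2)
4: left child of 7 (depth 3)
37: right child of 35 (depth 3)
51: right child of 37 (depth 4)
14: left child of 30 (depth 3)
36: left child of 37 (depth 4)
20: right child of 14 (depth 4)
18: left child of 20 (depth 5)
47: left child of 51 (depth 5)
15: left child of 18 (depth 6)
39: left child of 47 (depth 6)
6: right child of 4 (depth 4)
24: right child of 20 (depth 5)
11: right child of 7 (depth 3)
29: right child of 24 (depth 6)
10: left child of 11 (depth 4)
43: right child of 39 (depth 7)

Delete 12 (two children — replace with in-order successor).
After deletion, 31's right child: 54.

54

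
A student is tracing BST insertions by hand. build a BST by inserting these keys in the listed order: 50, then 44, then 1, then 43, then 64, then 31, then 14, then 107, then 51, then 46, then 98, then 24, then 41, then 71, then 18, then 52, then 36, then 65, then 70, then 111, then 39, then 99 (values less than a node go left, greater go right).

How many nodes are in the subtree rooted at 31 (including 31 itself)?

7

Resulting structure (node: left, right):
  50: L=44, R=64
  44: L=1, R=46
  1: L=–, R=43
  43: L=31, R=–
  64: L=51, R=107
  31: L=14, R=41
  14: L=–, R=24
  107: L=98, R=111
  51: L=–, R=52
  46: L=–, R=–
  98: L=71, R=99
  24: L=18, R=–
  41: L=36, R=–
  71: L=65, R=–
  18: L=–, R=–
  52: L=–, R=–
  36: L=–, R=39
  65: L=–, R=70
  70: L=–, R=–
  111: L=–, R=–
  39: L=–, R=–
  99: L=–, R=–

Subtree rooted at 31 contains: 31, 14, 24, 18, 41, 36, 39 — 7 nodes.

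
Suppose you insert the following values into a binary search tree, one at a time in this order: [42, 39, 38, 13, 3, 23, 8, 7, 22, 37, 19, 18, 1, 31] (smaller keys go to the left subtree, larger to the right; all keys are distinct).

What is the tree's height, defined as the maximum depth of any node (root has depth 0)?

42: root
39: left child of 42 (depth 1)
38: left child of 39 (depth 2)
13: left child of 38 (depth 3)
3: left child of 13 (depth 4)
23: right child of 13 (depth 4)
8: right child of 3 (depth 5)
7: left child of 8 (depth 6)
22: left child of 23 (depth 5)
37: right child of 23 (depth 5)
19: left child of 22 (depth 6)
18: left child of 19 (depth 7)
1: left child of 3 (depth 5)
31: left child of 37 (depth 6)

The deepest node is 18 at depth 7.

7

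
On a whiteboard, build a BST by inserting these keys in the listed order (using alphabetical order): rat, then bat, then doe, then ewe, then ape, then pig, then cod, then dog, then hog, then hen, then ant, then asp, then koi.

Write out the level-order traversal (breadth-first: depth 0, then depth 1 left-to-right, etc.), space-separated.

Insert rat: tree is empty, so rat becomes the root.
Insert bat: bat < rat → go left. Place as left child of rat.
Insert doe: doe < rat → go left; doe > bat → go right. Place as right child of bat.
Insert ewe: ewe < rat → go left; ewe > bat → go right; ewe > doe → go right. Place as right child of doe.
Insert ape: ape < rat → go left; ape < bat → go left. Place as left child of bat.
Insert pig: pig < rat → go left; pig > bat → go right; pig > doe → go right; pig > ewe → go right. Place as right child of ewe.
Insert cod: cod < rat → go left; cod > bat → go right; cod < doe → go left. Place as left child of doe.
Insert dog: dog < rat → go left; dog > bat → go right; dog > doe → go right; dog < ewe → go left. Place as left child of ewe.
Insert hog: hog < rat → go left; hog > bat → go right; hog > doe → go right; hog > ewe → go right; hog < pig → go left. Place as left child of pig.
Insert hen: hen < rat → go left; hen > bat → go right; hen > doe → go right; hen > ewe → go right; hen < pig → go left; hen < hog → go left. Place as left child of hog.
Insert ant: ant < rat → go left; ant < bat → go left; ant < ape → go left. Place as left child of ape.
Insert asp: asp < rat → go left; asp < bat → go left; asp > ape → go right. Place as right child of ape.
Insert koi: koi < rat → go left; koi > bat → go right; koi > doe → go right; koi > ewe → go right; koi < pig → go left; koi > hog → go right. Place as right child of hog.

rat bat ape doe ant asp cod ewe dog pig hog hen koi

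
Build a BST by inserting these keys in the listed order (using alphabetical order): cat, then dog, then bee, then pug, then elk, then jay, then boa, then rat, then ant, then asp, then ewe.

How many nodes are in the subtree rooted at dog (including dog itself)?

cat: root
dog: right child of cat (depth 1)
bee: left child of cat (depth 1)
pug: right child of dog (depth 2)
elk: left child of pug (depth 3)
jay: right child of elk (depth 4)
boa: right child of bee (depth 2)
rat: right child of pug (depth 3)
ant: left child of bee (depth 2)
asp: right child of ant (depth 3)
ewe: left child of jay (depth 5)

Subtree rooted at dog contains: dog, pug, elk, jay, ewe, rat — 6 nodes.

6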